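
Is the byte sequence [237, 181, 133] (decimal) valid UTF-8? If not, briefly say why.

Structurally a 3-byte sequence; payload = 0xDD45.
But 0xDD45 is in U+D800–U+DFFF, the surrogate range. Surrogates are not Unicode scalar values and are forbidden in UTF-8.

invalid (encodes a surrogate (U+D800–U+DFFF))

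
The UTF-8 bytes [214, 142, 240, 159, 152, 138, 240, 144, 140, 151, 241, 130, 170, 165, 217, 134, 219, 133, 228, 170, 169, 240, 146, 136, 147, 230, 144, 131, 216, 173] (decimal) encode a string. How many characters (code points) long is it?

Byte at offset 0: 0xD6 = 11010110 → 2-byte char (#1). Advance 2.
Byte at offset 2: 0xF0 = 11110000 → 4-byte char (#2). Advance 4.
Byte at offset 6: 0xF0 = 11110000 → 4-byte char (#3). Advance 4.
Byte at offset 10: 0xF1 = 11110001 → 4-byte char (#4). Advance 4.
Byte at offset 14: 0xD9 = 11011001 → 2-byte char (#5). Advance 2.
Byte at offset 16: 0xDB = 11011011 → 2-byte char (#6). Advance 2.
Byte at offset 18: 0xE4 = 11100100 → 3-byte char (#7). Advance 3.
Byte at offset 21: 0xF0 = 11110000 → 4-byte char (#8). Advance 4.
Byte at offset 25: 0xE6 = 11100110 → 3-byte char (#9). Advance 3.
Byte at offset 28: 0xD8 = 11011000 → 2-byte char (#10). Advance 2.
Reached end at offset 30 after 10 code points.

10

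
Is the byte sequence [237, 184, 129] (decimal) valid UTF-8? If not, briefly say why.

Structurally a 3-byte sequence; payload = 0xDE01.
But 0xDE01 is in U+D800–U+DFFF, the surrogate range. Surrogates are not Unicode scalar values and are forbidden in UTF-8.

invalid (encodes a surrogate (U+D800–U+DFFF))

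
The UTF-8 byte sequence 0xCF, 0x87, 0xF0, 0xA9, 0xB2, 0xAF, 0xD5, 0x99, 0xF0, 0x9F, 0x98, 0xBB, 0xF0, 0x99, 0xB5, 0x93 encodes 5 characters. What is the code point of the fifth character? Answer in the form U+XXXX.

Offset 0: leading byte 0xCF = 11001111 → 2-byte char #1 = CF 87.
Offset 2: leading byte 0xF0 = 11110000 → 4-byte char #2 = F0 A9 B2 AF.
Offset 6: leading byte 0xD5 = 11010101 → 2-byte char #3 = D5 99.
Offset 8: leading byte 0xF0 = 11110000 → 4-byte char #4 = F0 9F 98 BB.
Offset 12: leading byte 0xF0 = 11110000 → 4-byte char #5 = F0 99 B5 93.
Leading byte 0xF0 = 11110000 matches 11110xxx → 4-byte sequence.
Byte 1: 0xF0 = 11110000, payload 000 (3 bits).
Byte 2: 0x99 = 10011001 (10xxxxxx ✓), payload 011001.
Byte 3: 0xB5 = 10110101 (10xxxxxx ✓), payload 110101.
Byte 4: 0x93 = 10010011 (10xxxxxx ✓), payload 010011.
Concatenate: 000011001110101010011 = 0x19D53 (21 bits → U+19D53).

U+19D53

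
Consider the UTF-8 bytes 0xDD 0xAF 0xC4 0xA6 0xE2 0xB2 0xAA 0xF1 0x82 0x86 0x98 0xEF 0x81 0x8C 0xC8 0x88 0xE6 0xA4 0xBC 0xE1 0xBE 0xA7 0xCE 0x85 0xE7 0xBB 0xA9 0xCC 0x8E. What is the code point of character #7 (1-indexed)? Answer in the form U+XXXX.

Offset 0: leading byte 0xDD = 11011101 → 2-byte char #1 = DD AF.
Offset 2: leading byte 0xC4 = 11000100 → 2-byte char #2 = C4 A6.
Offset 4: leading byte 0xE2 = 11100010 → 3-byte char #3 = E2 B2 AA.
Offset 7: leading byte 0xF1 = 11110001 → 4-byte char #4 = F1 82 86 98.
Offset 11: leading byte 0xEF = 11101111 → 3-byte char #5 = EF 81 8C.
Offset 14: leading byte 0xC8 = 11001000 → 2-byte char #6 = C8 88.
Offset 16: leading byte 0xE6 = 11100110 → 3-byte char #7 = E6 A4 BC.
Leading byte 0xE6 = 11100110 matches 1110xxxx → 3-byte sequence.
Byte 1: 0xE6 = 11100110, payload 0110 (4 bits).
Byte 2: 0xA4 = 10100100 (10xxxxxx ✓), payload 100100.
Byte 3: 0xBC = 10111100 (10xxxxxx ✓), payload 111100.
Concatenate: 0110100100111100 = 0x693C (16 bits → U+693C).

U+693C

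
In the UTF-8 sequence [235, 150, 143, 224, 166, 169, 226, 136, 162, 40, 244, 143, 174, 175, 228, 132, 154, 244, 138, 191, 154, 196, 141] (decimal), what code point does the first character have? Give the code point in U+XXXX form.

Offset 0: leading byte 0xEB = 11101011 → 3-byte char #1 = EB 96 8F.
Leading byte 0xEB = 11101011 matches 1110xxxx → 3-byte sequence.
Byte 1: 0xEB = 11101011, payload 1011 (4 bits).
Byte 2: 0x96 = 10010110 (10xxxxxx ✓), payload 010110.
Byte 3: 0x8F = 10001111 (10xxxxxx ✓), payload 001111.
Concatenate: 1011010110001111 = 0xB58F (16 bits → U+B58F).

U+B58F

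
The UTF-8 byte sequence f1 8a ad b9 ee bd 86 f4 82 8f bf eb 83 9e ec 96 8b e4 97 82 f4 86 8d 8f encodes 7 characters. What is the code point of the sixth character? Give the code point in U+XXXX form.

U+45C2

Offset 0: leading byte 0xF1 = 11110001 → 4-byte char #1 = F1 8A AD B9.
Offset 4: leading byte 0xEE = 11101110 → 3-byte char #2 = EE BD 86.
Offset 7: leading byte 0xF4 = 11110100 → 4-byte char #3 = F4 82 8F BF.
Offset 11: leading byte 0xEB = 11101011 → 3-byte char #4 = EB 83 9E.
Offset 14: leading byte 0xEC = 11101100 → 3-byte char #5 = EC 96 8B.
Offset 17: leading byte 0xE4 = 11100100 → 3-byte char #6 = E4 97 82.
Leading byte 0xE4 = 11100100 matches 1110xxxx → 3-byte sequence.
Byte 1: 0xE4 = 11100100, payload 0100 (4 bits).
Byte 2: 0x97 = 10010111 (10xxxxxx ✓), payload 010111.
Byte 3: 0x82 = 10000010 (10xxxxxx ✓), payload 000010.
Concatenate: 0100010111000010 = 0x45C2 (16 bits → U+45C2).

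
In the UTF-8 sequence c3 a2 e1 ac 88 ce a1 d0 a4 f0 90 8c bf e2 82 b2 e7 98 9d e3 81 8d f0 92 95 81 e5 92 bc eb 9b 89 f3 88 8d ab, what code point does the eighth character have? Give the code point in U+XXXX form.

U+304D

Offset 0: leading byte 0xC3 = 11000011 → 2-byte char #1 = C3 A2.
Offset 2: leading byte 0xE1 = 11100001 → 3-byte char #2 = E1 AC 88.
Offset 5: leading byte 0xCE = 11001110 → 2-byte char #3 = CE A1.
Offset 7: leading byte 0xD0 = 11010000 → 2-byte char #4 = D0 A4.
Offset 9: leading byte 0xF0 = 11110000 → 4-byte char #5 = F0 90 8C BF.
Offset 13: leading byte 0xE2 = 11100010 → 3-byte char #6 = E2 82 B2.
Offset 16: leading byte 0xE7 = 11100111 → 3-byte char #7 = E7 98 9D.
Offset 19: leading byte 0xE3 = 11100011 → 3-byte char #8 = E3 81 8D.
Leading byte 0xE3 = 11100011 matches 1110xxxx → 3-byte sequence.
Byte 1: 0xE3 = 11100011, payload 0011 (4 bits).
Byte 2: 0x81 = 10000001 (10xxxxxx ✓), payload 000001.
Byte 3: 0x8D = 10001101 (10xxxxxx ✓), payload 001101.
Concatenate: 0011000001001101 = 0x304D (16 bits → U+304D).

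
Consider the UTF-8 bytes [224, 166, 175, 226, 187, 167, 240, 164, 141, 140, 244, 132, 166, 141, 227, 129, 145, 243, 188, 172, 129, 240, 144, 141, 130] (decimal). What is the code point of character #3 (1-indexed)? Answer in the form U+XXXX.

U+2434C

Offset 0: leading byte 0xE0 = 11100000 → 3-byte char #1 = E0 A6 AF.
Offset 3: leading byte 0xE2 = 11100010 → 3-byte char #2 = E2 BB A7.
Offset 6: leading byte 0xF0 = 11110000 → 4-byte char #3 = F0 A4 8D 8C.
Leading byte 0xF0 = 11110000 matches 11110xxx → 4-byte sequence.
Byte 1: 0xF0 = 11110000, payload 000 (3 bits).
Byte 2: 0xA4 = 10100100 (10xxxxxx ✓), payload 100100.
Byte 3: 0x8D = 10001101 (10xxxxxx ✓), payload 001101.
Byte 4: 0x8C = 10001100 (10xxxxxx ✓), payload 001100.
Concatenate: 000100100001101001100 = 0x2434C (21 bits → U+2434C).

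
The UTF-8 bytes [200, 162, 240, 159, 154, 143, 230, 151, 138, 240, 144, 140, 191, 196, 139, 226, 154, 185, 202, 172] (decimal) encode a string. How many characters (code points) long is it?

7

Byte at offset 0: 0xC8 = 11001000 → 2-byte char (#1). Advance 2.
Byte at offset 2: 0xF0 = 11110000 → 4-byte char (#2). Advance 4.
Byte at offset 6: 0xE6 = 11100110 → 3-byte char (#3). Advance 3.
Byte at offset 9: 0xF0 = 11110000 → 4-byte char (#4). Advance 4.
Byte at offset 13: 0xC4 = 11000100 → 2-byte char (#5). Advance 2.
Byte at offset 15: 0xE2 = 11100010 → 3-byte char (#6). Advance 3.
Byte at offset 18: 0xCA = 11001010 → 2-byte char (#7). Advance 2.
Reached end at offset 20 after 7 code points.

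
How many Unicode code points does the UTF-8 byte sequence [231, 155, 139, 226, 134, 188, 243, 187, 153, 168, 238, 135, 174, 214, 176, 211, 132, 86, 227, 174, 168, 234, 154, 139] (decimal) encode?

9

Byte at offset 0: 0xE7 = 11100111 → 3-byte char (#1). Advance 3.
Byte at offset 3: 0xE2 = 11100010 → 3-byte char (#2). Advance 3.
Byte at offset 6: 0xF3 = 11110011 → 4-byte char (#3). Advance 4.
Byte at offset 10: 0xEE = 11101110 → 3-byte char (#4). Advance 3.
Byte at offset 13: 0xD6 = 11010110 → 2-byte char (#5). Advance 2.
Byte at offset 15: 0xD3 = 11010011 → 2-byte char (#6). Advance 2.
Byte at offset 17: 0x56 = 01010110 → 1-byte char (#7). Advance 1.
Byte at offset 18: 0xE3 = 11100011 → 3-byte char (#8). Advance 3.
Byte at offset 21: 0xEA = 11101010 → 3-byte char (#9). Advance 3.
Reached end at offset 24 after 9 code points.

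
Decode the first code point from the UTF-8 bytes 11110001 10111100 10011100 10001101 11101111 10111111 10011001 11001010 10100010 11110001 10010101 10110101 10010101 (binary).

Offset 0: leading byte 0xF1 = 11110001 → 4-byte char #1 = F1 BC 9C 8D.
Leading byte 0xF1 = 11110001 matches 11110xxx → 4-byte sequence.
Byte 1: 0xF1 = 11110001, payload 001 (3 bits).
Byte 2: 0xBC = 10111100 (10xxxxxx ✓), payload 111100.
Byte 3: 0x9C = 10011100 (10xxxxxx ✓), payload 011100.
Byte 4: 0x8D = 10001101 (10xxxxxx ✓), payload 001101.
Concatenate: 001111100011100001101 = 0x7C70D (21 bits → U+7C70D).

U+7C70D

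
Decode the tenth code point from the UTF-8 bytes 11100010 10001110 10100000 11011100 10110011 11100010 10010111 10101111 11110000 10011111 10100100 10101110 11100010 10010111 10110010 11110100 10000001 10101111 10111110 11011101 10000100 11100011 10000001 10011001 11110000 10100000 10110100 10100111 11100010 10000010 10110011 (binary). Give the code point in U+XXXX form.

Offset 0: leading byte 0xE2 = 11100010 → 3-byte char #1 = E2 8E A0.
Offset 3: leading byte 0xDC = 11011100 → 2-byte char #2 = DC B3.
Offset 5: leading byte 0xE2 = 11100010 → 3-byte char #3 = E2 97 AF.
Offset 8: leading byte 0xF0 = 11110000 → 4-byte char #4 = F0 9F A4 AE.
Offset 12: leading byte 0xE2 = 11100010 → 3-byte char #5 = E2 97 B2.
Offset 15: leading byte 0xF4 = 11110100 → 4-byte char #6 = F4 81 AF BE.
Offset 19: leading byte 0xDD = 11011101 → 2-byte char #7 = DD 84.
Offset 21: leading byte 0xE3 = 11100011 → 3-byte char #8 = E3 81 99.
Offset 24: leading byte 0xF0 = 11110000 → 4-byte char #9 = F0 A0 B4 A7.
Offset 28: leading byte 0xE2 = 11100010 → 3-byte char #10 = E2 82 B3.
Leading byte 0xE2 = 11100010 matches 1110xxxx → 3-byte sequence.
Byte 1: 0xE2 = 11100010, payload 0010 (4 bits).
Byte 2: 0x82 = 10000010 (10xxxxxx ✓), payload 000010.
Byte 3: 0xB3 = 10110011 (10xxxxxx ✓), payload 110011.
Concatenate: 0010000010110011 = 0x20B3 (16 bits → U+20B3).

U+20B3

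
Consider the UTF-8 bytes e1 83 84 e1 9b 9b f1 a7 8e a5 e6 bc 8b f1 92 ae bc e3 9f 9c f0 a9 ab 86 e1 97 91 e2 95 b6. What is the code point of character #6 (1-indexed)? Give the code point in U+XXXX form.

Offset 0: leading byte 0xE1 = 11100001 → 3-byte char #1 = E1 83 84.
Offset 3: leading byte 0xE1 = 11100001 → 3-byte char #2 = E1 9B 9B.
Offset 6: leading byte 0xF1 = 11110001 → 4-byte char #3 = F1 A7 8E A5.
Offset 10: leading byte 0xE6 = 11100110 → 3-byte char #4 = E6 BC 8B.
Offset 13: leading byte 0xF1 = 11110001 → 4-byte char #5 = F1 92 AE BC.
Offset 17: leading byte 0xE3 = 11100011 → 3-byte char #6 = E3 9F 9C.
Leading byte 0xE3 = 11100011 matches 1110xxxx → 3-byte sequence.
Byte 1: 0xE3 = 11100011, payload 0011 (4 bits).
Byte 2: 0x9F = 10011111 (10xxxxxx ✓), payload 011111.
Byte 3: 0x9C = 10011100 (10xxxxxx ✓), payload 011100.
Concatenate: 0011011111011100 = 0x37DC (16 bits → U+37DC).

U+37DC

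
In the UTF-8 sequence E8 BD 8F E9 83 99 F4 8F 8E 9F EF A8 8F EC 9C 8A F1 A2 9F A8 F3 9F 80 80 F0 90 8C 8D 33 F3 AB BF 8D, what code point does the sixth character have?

Offset 0: leading byte 0xE8 = 11101000 → 3-byte char #1 = E8 BD 8F.
Offset 3: leading byte 0xE9 = 11101001 → 3-byte char #2 = E9 83 99.
Offset 6: leading byte 0xF4 = 11110100 → 4-byte char #3 = F4 8F 8E 9F.
Offset 10: leading byte 0xEF = 11101111 → 3-byte char #4 = EF A8 8F.
Offset 13: leading byte 0xEC = 11101100 → 3-byte char #5 = EC 9C 8A.
Offset 16: leading byte 0xF1 = 11110001 → 4-byte char #6 = F1 A2 9F A8.
Leading byte 0xF1 = 11110001 matches 11110xxx → 4-byte sequence.
Byte 1: 0xF1 = 11110001, payload 001 (3 bits).
Byte 2: 0xA2 = 10100010 (10xxxxxx ✓), payload 100010.
Byte 3: 0x9F = 10011111 (10xxxxxx ✓), payload 011111.
Byte 4: 0xA8 = 10101000 (10xxxxxx ✓), payload 101000.
Concatenate: 001100010011111101000 = 0x627E8 (21 bits → U+627E8).

U+627E8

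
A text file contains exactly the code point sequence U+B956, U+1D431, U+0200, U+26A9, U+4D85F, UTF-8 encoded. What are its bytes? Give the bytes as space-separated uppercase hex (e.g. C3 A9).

EB A5 96 F0 9D 90 B1 C8 80 E2 9A A9 F1 8D A1 9F

U+B956: 3-byte form → EB A5 96.
U+1D431: 4-byte form → F0 9D 90 B1.
U+0200: 2-byte form → C8 80.
U+26A9: 3-byte form → E2 9A A9.
U+4D85F: 4-byte form → F1 8D A1 9F.
Concatenated (16 bytes): EB A5 96 F0 9D 90 B1 C8 80 E2 9A A9 F1 8D A1 9F.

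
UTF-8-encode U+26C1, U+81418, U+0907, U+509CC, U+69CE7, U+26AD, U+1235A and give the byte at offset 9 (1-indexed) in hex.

1-indexed offset 9 is 0-indexed offset 8.
U+26C1 → 3-byte form E2 9B 81 at offsets 0–2.
U+81418 → 4-byte form F2 81 90 98 at offsets 3–6.
U+0907 → 3-byte form E0 A4 87 at offsets 7–9.
Offset 8 falls in char 3's range; it's byte 2 of E0 A4 87 = 0xA4.

0xA4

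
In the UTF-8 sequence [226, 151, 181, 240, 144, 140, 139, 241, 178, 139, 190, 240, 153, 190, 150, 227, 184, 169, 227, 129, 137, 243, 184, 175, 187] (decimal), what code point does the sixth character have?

U+3049

Offset 0: leading byte 0xE2 = 11100010 → 3-byte char #1 = E2 97 B5.
Offset 3: leading byte 0xF0 = 11110000 → 4-byte char #2 = F0 90 8C 8B.
Offset 7: leading byte 0xF1 = 11110001 → 4-byte char #3 = F1 B2 8B BE.
Offset 11: leading byte 0xF0 = 11110000 → 4-byte char #4 = F0 99 BE 96.
Offset 15: leading byte 0xE3 = 11100011 → 3-byte char #5 = E3 B8 A9.
Offset 18: leading byte 0xE3 = 11100011 → 3-byte char #6 = E3 81 89.
Leading byte 0xE3 = 11100011 matches 1110xxxx → 3-byte sequence.
Byte 1: 0xE3 = 11100011, payload 0011 (4 bits).
Byte 2: 0x81 = 10000001 (10xxxxxx ✓), payload 000001.
Byte 3: 0x89 = 10001001 (10xxxxxx ✓), payload 001001.
Concatenate: 0011000001001001 = 0x3049 (16 bits → U+3049).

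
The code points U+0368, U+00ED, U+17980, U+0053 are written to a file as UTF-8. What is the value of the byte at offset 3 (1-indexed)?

1-indexed offset 3 is 0-indexed offset 2.
U+0368 → 2-byte form CD A8 at offsets 0–1.
U+00ED → 2-byte form C3 AD at offsets 2–3.
Offset 2 falls in char 2's range; it's byte 1 of C3 AD = 0xC3.

0xC3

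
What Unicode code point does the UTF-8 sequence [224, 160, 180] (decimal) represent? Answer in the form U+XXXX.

Leading byte 0xE0 = 11100000 matches 1110xxxx → 3-byte sequence.
Byte 1: 0xE0 = 11100000, payload 0000 (4 bits).
Byte 2: 0xA0 = 10100000 (10xxxxxx ✓), payload 100000.
Byte 3: 0xB4 = 10110100 (10xxxxxx ✓), payload 110100.
Concatenate: 0000100000110100 = 0x834 (16 bits → U+0834).

U+0834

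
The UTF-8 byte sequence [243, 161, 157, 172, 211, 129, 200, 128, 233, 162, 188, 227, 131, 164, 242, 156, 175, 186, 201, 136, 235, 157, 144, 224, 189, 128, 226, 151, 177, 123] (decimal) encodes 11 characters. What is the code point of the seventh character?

Offset 0: leading byte 0xF3 = 11110011 → 4-byte char #1 = F3 A1 9D AC.
Offset 4: leading byte 0xD3 = 11010011 → 2-byte char #2 = D3 81.
Offset 6: leading byte 0xC8 = 11001000 → 2-byte char #3 = C8 80.
Offset 8: leading byte 0xE9 = 11101001 → 3-byte char #4 = E9 A2 BC.
Offset 11: leading byte 0xE3 = 11100011 → 3-byte char #5 = E3 83 A4.
Offset 14: leading byte 0xF2 = 11110010 → 4-byte char #6 = F2 9C AF BA.
Offset 18: leading byte 0xC9 = 11001001 → 2-byte char #7 = C9 88.
Leading byte 0xC9 = 11001001 matches 110xxxxx → 2-byte sequence.
Byte 1: 0xC9 = 11001001, payload 01001 (5 bits).
Byte 2: 0x88 = 10001000 (10xxxxxx ✓), payload 001000.
Concatenate: 01001001000 = 0x248 (11 bits → U+0248).

U+0248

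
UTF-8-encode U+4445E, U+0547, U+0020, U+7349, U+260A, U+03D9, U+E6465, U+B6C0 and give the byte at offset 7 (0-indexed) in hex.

0xE7

U+4445E → 4-byte form F1 84 91 9E at offsets 0–3.
U+0547 → 2-byte form D5 87 at offsets 4–5.
U+0020 → 1-byte form 20 at offsets 6–6.
U+7349 → 3-byte form E7 8D 89 at offsets 7–9.
Offset 7 falls in char 4's range; it's byte 1 of E7 8D 89 = 0xE7.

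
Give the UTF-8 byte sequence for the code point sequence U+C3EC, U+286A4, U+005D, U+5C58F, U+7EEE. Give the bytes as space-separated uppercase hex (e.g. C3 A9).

U+C3EC: 3-byte form → EC 8F AC.
U+286A4: 4-byte form → F0 A8 9A A4.
U+005D: 1-byte form → 5D.
U+5C58F: 4-byte form → F1 9C 96 8F.
U+7EEE: 3-byte form → E7 BB AE.
Concatenated (15 bytes): EC 8F AC F0 A8 9A A4 5D F1 9C 96 8F E7 BB AE.

EC 8F AC F0 A8 9A A4 5D F1 9C 96 8F E7 BB AE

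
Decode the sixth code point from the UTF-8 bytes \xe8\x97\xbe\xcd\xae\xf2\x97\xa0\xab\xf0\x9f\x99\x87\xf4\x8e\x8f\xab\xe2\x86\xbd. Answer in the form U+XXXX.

Offset 0: leading byte 0xE8 = 11101000 → 3-byte char #1 = E8 97 BE.
Offset 3: leading byte 0xCD = 11001101 → 2-byte char #2 = CD AE.
Offset 5: leading byte 0xF2 = 11110010 → 4-byte char #3 = F2 97 A0 AB.
Offset 9: leading byte 0xF0 = 11110000 → 4-byte char #4 = F0 9F 99 87.
Offset 13: leading byte 0xF4 = 11110100 → 4-byte char #5 = F4 8E 8F AB.
Offset 17: leading byte 0xE2 = 11100010 → 3-byte char #6 = E2 86 BD.
Leading byte 0xE2 = 11100010 matches 1110xxxx → 3-byte sequence.
Byte 1: 0xE2 = 11100010, payload 0010 (4 bits).
Byte 2: 0x86 = 10000110 (10xxxxxx ✓), payload 000110.
Byte 3: 0xBD = 10111101 (10xxxxxx ✓), payload 111101.
Concatenate: 0010000110111101 = 0x21BD (16 bits → U+21BD).

U+21BD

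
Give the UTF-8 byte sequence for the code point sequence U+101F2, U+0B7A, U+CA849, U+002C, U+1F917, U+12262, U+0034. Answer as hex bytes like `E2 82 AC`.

U+101F2: 4-byte form → F0 90 87 B2.
U+0B7A: 3-byte form → E0 AD BA.
U+CA849: 4-byte form → F3 8A A1 89.
U+002C: 1-byte form → 2C.
U+1F917: 4-byte form → F0 9F A4 97.
U+12262: 4-byte form → F0 92 89 A2.
U+0034: 1-byte form → 34.
Concatenated (21 bytes): F0 90 87 B2 E0 AD BA F3 8A A1 89 2C F0 9F A4 97 F0 92 89 A2 34.

F0 90 87 B2 E0 AD BA F3 8A A1 89 2C F0 9F A4 97 F0 92 89 A2 34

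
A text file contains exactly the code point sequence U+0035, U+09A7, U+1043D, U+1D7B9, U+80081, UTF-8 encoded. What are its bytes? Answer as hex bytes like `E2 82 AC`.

U+0035: 1-byte form → 35.
U+09A7: 3-byte form → E0 A6 A7.
U+1043D: 4-byte form → F0 90 90 BD.
U+1D7B9: 4-byte form → F0 9D 9E B9.
U+80081: 4-byte form → F2 80 82 81.
Concatenated (16 bytes): 35 E0 A6 A7 F0 90 90 BD F0 9D 9E B9 F2 80 82 81.

35 E0 A6 A7 F0 90 90 BD F0 9D 9E B9 F2 80 82 81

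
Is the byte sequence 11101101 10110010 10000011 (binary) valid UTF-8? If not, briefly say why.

invalid (encodes a surrogate (U+D800–U+DFFF))

Structurally a 3-byte sequence; payload = 0xDC83.
But 0xDC83 is in U+D800–U+DFFF, the surrogate range. Surrogates are not Unicode scalar values and are forbidden in UTF-8.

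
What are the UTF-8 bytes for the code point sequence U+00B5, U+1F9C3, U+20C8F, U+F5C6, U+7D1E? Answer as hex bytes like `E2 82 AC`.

C2 B5 F0 9F A7 83 F0 A0 B2 8F EF 97 86 E7 B4 9E

U+00B5: 2-byte form → C2 B5.
U+1F9C3: 4-byte form → F0 9F A7 83.
U+20C8F: 4-byte form → F0 A0 B2 8F.
U+F5C6: 3-byte form → EF 97 86.
U+7D1E: 3-byte form → E7 B4 9E.
Concatenated (16 bytes): C2 B5 F0 9F A7 83 F0 A0 B2 8F EF 97 86 E7 B4 9E.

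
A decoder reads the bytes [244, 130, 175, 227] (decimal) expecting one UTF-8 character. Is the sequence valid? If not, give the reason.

Leading byte 0xF4 = 11110100 → 4-byte form.
Byte 4 is 0xE3 = 11100011, which is not 10xxxxxx — expected a continuation byte.

invalid (non-continuation byte where continuation expected)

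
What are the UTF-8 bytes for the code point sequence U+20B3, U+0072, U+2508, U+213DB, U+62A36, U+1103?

E2 82 B3 72 E2 94 88 F0 A1 8F 9B F1 A2 A8 B6 E1 84 83

U+20B3: 3-byte form → E2 82 B3.
U+0072: 1-byte form → 72.
U+2508: 3-byte form → E2 94 88.
U+213DB: 4-byte form → F0 A1 8F 9B.
U+62A36: 4-byte form → F1 A2 A8 B6.
U+1103: 3-byte form → E1 84 83.
Concatenated (18 bytes): E2 82 B3 72 E2 94 88 F0 A1 8F 9B F1 A2 A8 B6 E1 84 83.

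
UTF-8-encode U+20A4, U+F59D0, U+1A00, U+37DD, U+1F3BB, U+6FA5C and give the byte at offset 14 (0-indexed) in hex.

U+20A4 → 3-byte form E2 82 A4 at offsets 0–2.
U+F59D0 → 4-byte form F3 B5 A7 90 at offsets 3–6.
U+1A00 → 3-byte form E1 A8 80 at offsets 7–9.
U+37DD → 3-byte form E3 9F 9D at offsets 10–12.
U+1F3BB → 4-byte form F0 9F 8E BB at offsets 13–16.
Offset 14 falls in char 5's range; it's byte 2 of F0 9F 8E BB = 0x9F.

0x9F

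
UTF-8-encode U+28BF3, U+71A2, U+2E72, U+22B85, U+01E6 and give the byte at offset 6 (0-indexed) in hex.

U+28BF3 → 4-byte form F0 A8 AF B3 at offsets 0–3.
U+71A2 → 3-byte form E7 86 A2 at offsets 4–6.
Offset 6 falls in char 2's range; it's byte 3 of E7 86 A2 = 0xA2.

0xA2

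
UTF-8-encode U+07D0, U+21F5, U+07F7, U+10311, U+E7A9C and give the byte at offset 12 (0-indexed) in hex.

U+07D0 → 2-byte form DF 90 at offsets 0–1.
U+21F5 → 3-byte form E2 87 B5 at offsets 2–4.
U+07F7 → 2-byte form DF B7 at offsets 5–6.
U+10311 → 4-byte form F0 90 8C 91 at offsets 7–10.
U+E7A9C → 4-byte form F3 A7 AA 9C at offsets 11–14.
Offset 12 falls in char 5's range; it's byte 2 of F3 A7 AA 9C = 0xA7.

0xA7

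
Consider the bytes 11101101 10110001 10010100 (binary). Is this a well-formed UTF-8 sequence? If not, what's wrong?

invalid (encodes a surrogate (U+D800–U+DFFF))

Structurally a 3-byte sequence; payload = 0xDC54.
But 0xDC54 is in U+D800–U+DFFF, the surrogate range. Surrogates are not Unicode scalar values and are forbidden in UTF-8.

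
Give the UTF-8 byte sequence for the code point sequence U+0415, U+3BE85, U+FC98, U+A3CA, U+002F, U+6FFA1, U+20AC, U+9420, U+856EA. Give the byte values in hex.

D0 95 F0 BB BA 85 EF B2 98 EA 8F 8A 2F F1 AF BE A1 E2 82 AC E9 90 A0 F2 85 9B AA

U+0415: 2-byte form → D0 95.
U+3BE85: 4-byte form → F0 BB BA 85.
U+FC98: 3-byte form → EF B2 98.
U+A3CA: 3-byte form → EA 8F 8A.
U+002F: 1-byte form → 2F.
U+6FFA1: 4-byte form → F1 AF BE A1.
U+20AC: 3-byte form → E2 82 AC.
U+9420: 3-byte form → E9 90 A0.
U+856EA: 4-byte form → F2 85 9B AA.
Concatenated (27 bytes): D0 95 F0 BB BA 85 EF B2 98 EA 8F 8A 2F F1 AF BE A1 E2 82 AC E9 90 A0 F2 85 9B AA.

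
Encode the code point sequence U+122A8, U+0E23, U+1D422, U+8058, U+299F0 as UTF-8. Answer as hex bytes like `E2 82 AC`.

U+122A8: 4-byte form → F0 92 8A A8.
U+0E23: 3-byte form → E0 B8 A3.
U+1D422: 4-byte form → F0 9D 90 A2.
U+8058: 3-byte form → E8 81 98.
U+299F0: 4-byte form → F0 A9 A7 B0.
Concatenated (18 bytes): F0 92 8A A8 E0 B8 A3 F0 9D 90 A2 E8 81 98 F0 A9 A7 B0.

F0 92 8A A8 E0 B8 A3 F0 9D 90 A2 E8 81 98 F0 A9 A7 B0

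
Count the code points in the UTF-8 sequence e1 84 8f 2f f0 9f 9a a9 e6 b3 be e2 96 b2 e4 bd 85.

Byte at offset 0: 0xE1 = 11100001 → 3-byte char (#1). Advance 3.
Byte at offset 3: 0x2F = 00101111 → 1-byte char (#2). Advance 1.
Byte at offset 4: 0xF0 = 11110000 → 4-byte char (#3). Advance 4.
Byte at offset 8: 0xE6 = 11100110 → 3-byte char (#4). Advance 3.
Byte at offset 11: 0xE2 = 11100010 → 3-byte char (#5). Advance 3.
Byte at offset 14: 0xE4 = 11100100 → 3-byte char (#6). Advance 3.
Reached end at offset 17 after 6 code points.

6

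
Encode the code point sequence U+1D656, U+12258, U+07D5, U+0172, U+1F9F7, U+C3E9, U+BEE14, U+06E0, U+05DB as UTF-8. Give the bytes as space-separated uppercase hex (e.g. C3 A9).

U+1D656: 4-byte form → F0 9D 99 96.
U+12258: 4-byte form → F0 92 89 98.
U+07D5: 2-byte form → DF 95.
U+0172: 2-byte form → C5 B2.
U+1F9F7: 4-byte form → F0 9F A7 B7.
U+C3E9: 3-byte form → EC 8F A9.
U+BEE14: 4-byte form → F2 BE B8 94.
U+06E0: 2-byte form → DB A0.
U+05DB: 2-byte form → D7 9B.
Concatenated (27 bytes): F0 9D 99 96 F0 92 89 98 DF 95 C5 B2 F0 9F A7 B7 EC 8F A9 F2 BE B8 94 DB A0 D7 9B.

F0 9D 99 96 F0 92 89 98 DF 95 C5 B2 F0 9F A7 B7 EC 8F A9 F2 BE B8 94 DB A0 D7 9B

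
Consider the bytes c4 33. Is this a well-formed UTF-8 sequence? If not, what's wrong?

invalid (non-continuation byte where continuation expected)

Leading byte 0xC4 = 11000100 → 2-byte form.
Byte 2 is 0x33 = 00110011, which is not 10xxxxxx — expected a continuation byte.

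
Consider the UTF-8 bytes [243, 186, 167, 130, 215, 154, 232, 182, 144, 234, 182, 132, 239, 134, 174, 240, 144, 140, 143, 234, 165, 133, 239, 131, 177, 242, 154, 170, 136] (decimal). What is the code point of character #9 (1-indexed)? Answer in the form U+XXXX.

Offset 0: leading byte 0xF3 = 11110011 → 4-byte char #1 = F3 BA A7 82.
Offset 4: leading byte 0xD7 = 11010111 → 2-byte char #2 = D7 9A.
Offset 6: leading byte 0xE8 = 11101000 → 3-byte char #3 = E8 B6 90.
Offset 9: leading byte 0xEA = 11101010 → 3-byte char #4 = EA B6 84.
Offset 12: leading byte 0xEF = 11101111 → 3-byte char #5 = EF 86 AE.
Offset 15: leading byte 0xF0 = 11110000 → 4-byte char #6 = F0 90 8C 8F.
Offset 19: leading byte 0xEA = 11101010 → 3-byte char #7 = EA A5 85.
Offset 22: leading byte 0xEF = 11101111 → 3-byte char #8 = EF 83 B1.
Offset 25: leading byte 0xF2 = 11110010 → 4-byte char #9 = F2 9A AA 88.
Leading byte 0xF2 = 11110010 matches 11110xxx → 4-byte sequence.
Byte 1: 0xF2 = 11110010, payload 010 (3 bits).
Byte 2: 0x9A = 10011010 (10xxxxxx ✓), payload 011010.
Byte 3: 0xAA = 10101010 (10xxxxxx ✓), payload 101010.
Byte 4: 0x88 = 10001000 (10xxxxxx ✓), payload 001000.
Concatenate: 010011010101010001000 = 0x9AA88 (21 bits → U+9AA88).

U+9AA88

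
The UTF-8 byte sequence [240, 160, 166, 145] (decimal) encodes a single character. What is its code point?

U+20991

Leading byte 0xF0 = 11110000 matches 11110xxx → 4-byte sequence.
Byte 1: 0xF0 = 11110000, payload 000 (3 bits).
Byte 2: 0xA0 = 10100000 (10xxxxxx ✓), payload 100000.
Byte 3: 0xA6 = 10100110 (10xxxxxx ✓), payload 100110.
Byte 4: 0x91 = 10010001 (10xxxxxx ✓), payload 010001.
Concatenate: 000100000100110010001 = 0x20991 (21 bits → U+20991).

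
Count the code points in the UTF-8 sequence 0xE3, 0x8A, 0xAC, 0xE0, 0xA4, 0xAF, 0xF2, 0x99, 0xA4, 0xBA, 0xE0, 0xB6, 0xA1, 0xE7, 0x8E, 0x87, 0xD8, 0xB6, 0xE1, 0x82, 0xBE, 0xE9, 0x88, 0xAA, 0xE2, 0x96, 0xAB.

Byte at offset 0: 0xE3 = 11100011 → 3-byte char (#1). Advance 3.
Byte at offset 3: 0xE0 = 11100000 → 3-byte char (#2). Advance 3.
Byte at offset 6: 0xF2 = 11110010 → 4-byte char (#3). Advance 4.
Byte at offset 10: 0xE0 = 11100000 → 3-byte char (#4). Advance 3.
Byte at offset 13: 0xE7 = 11100111 → 3-byte char (#5). Advance 3.
Byte at offset 16: 0xD8 = 11011000 → 2-byte char (#6). Advance 2.
Byte at offset 18: 0xE1 = 11100001 → 3-byte char (#7). Advance 3.
Byte at offset 21: 0xE9 = 11101001 → 3-byte char (#8). Advance 3.
Byte at offset 24: 0xE2 = 11100010 → 3-byte char (#9). Advance 3.
Reached end at offset 27 after 9 code points.

9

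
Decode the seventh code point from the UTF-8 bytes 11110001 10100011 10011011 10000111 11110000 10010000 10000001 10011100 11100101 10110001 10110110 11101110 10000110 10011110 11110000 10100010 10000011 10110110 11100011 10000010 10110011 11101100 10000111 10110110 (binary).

U+C1F6

Offset 0: leading byte 0xF1 = 11110001 → 4-byte char #1 = F1 A3 9B 87.
Offset 4: leading byte 0xF0 = 11110000 → 4-byte char #2 = F0 90 81 9C.
Offset 8: leading byte 0xE5 = 11100101 → 3-byte char #3 = E5 B1 B6.
Offset 11: leading byte 0xEE = 11101110 → 3-byte char #4 = EE 86 9E.
Offset 14: leading byte 0xF0 = 11110000 → 4-byte char #5 = F0 A2 83 B6.
Offset 18: leading byte 0xE3 = 11100011 → 3-byte char #6 = E3 82 B3.
Offset 21: leading byte 0xEC = 11101100 → 3-byte char #7 = EC 87 B6.
Leading byte 0xEC = 11101100 matches 1110xxxx → 3-byte sequence.
Byte 1: 0xEC = 11101100, payload 1100 (4 bits).
Byte 2: 0x87 = 10000111 (10xxxxxx ✓), payload 000111.
Byte 3: 0xB6 = 10110110 (10xxxxxx ✓), payload 110110.
Concatenate: 1100000111110110 = 0xC1F6 (16 bits → U+C1F6).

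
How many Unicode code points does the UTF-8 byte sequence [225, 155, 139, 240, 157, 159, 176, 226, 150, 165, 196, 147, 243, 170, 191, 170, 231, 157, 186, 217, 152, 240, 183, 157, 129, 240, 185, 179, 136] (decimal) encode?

Byte at offset 0: 0xE1 = 11100001 → 3-byte char (#1). Advance 3.
Byte at offset 3: 0xF0 = 11110000 → 4-byte char (#2). Advance 4.
Byte at offset 7: 0xE2 = 11100010 → 3-byte char (#3). Advance 3.
Byte at offset 10: 0xC4 = 11000100 → 2-byte char (#4). Advance 2.
Byte at offset 12: 0xF3 = 11110011 → 4-byte char (#5). Advance 4.
Byte at offset 16: 0xE7 = 11100111 → 3-byte char (#6). Advance 3.
Byte at offset 19: 0xD9 = 11011001 → 2-byte char (#7). Advance 2.
Byte at offset 21: 0xF0 = 11110000 → 4-byte char (#8). Advance 4.
Byte at offset 25: 0xF0 = 11110000 → 4-byte char (#9). Advance 4.
Reached end at offset 29 after 9 code points.

9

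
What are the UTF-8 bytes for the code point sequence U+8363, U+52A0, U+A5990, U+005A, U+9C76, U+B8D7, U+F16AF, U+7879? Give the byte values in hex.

U+8363: 3-byte form → E8 8D A3.
U+52A0: 3-byte form → E5 8A A0.
U+A5990: 4-byte form → F2 A5 A6 90.
U+005A: 1-byte form → 5A.
U+9C76: 3-byte form → E9 B1 B6.
U+B8D7: 3-byte form → EB A3 97.
U+F16AF: 4-byte form → F3 B1 9A AF.
U+7879: 3-byte form → E7 A1 B9.
Concatenated (24 bytes): E8 8D A3 E5 8A A0 F2 A5 A6 90 5A E9 B1 B6 EB A3 97 F3 B1 9A AF E7 A1 B9.

E8 8D A3 E5 8A A0 F2 A5 A6 90 5A E9 B1 B6 EB A3 97 F3 B1 9A AF E7 A1 B9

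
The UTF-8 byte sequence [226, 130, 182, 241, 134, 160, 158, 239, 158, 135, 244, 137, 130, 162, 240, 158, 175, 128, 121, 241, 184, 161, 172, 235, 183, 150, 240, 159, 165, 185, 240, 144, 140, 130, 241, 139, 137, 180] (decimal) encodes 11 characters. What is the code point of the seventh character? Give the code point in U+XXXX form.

U+7886C

Offset 0: leading byte 0xE2 = 11100010 → 3-byte char #1 = E2 82 B6.
Offset 3: leading byte 0xF1 = 11110001 → 4-byte char #2 = F1 86 A0 9E.
Offset 7: leading byte 0xEF = 11101111 → 3-byte char #3 = EF 9E 87.
Offset 10: leading byte 0xF4 = 11110100 → 4-byte char #4 = F4 89 82 A2.
Offset 14: leading byte 0xF0 = 11110000 → 4-byte char #5 = F0 9E AF 80.
Offset 18: leading byte 0x79 = 01111001 → 1-byte char #6 = 79.
Offset 19: leading byte 0xF1 = 11110001 → 4-byte char #7 = F1 B8 A1 AC.
Leading byte 0xF1 = 11110001 matches 11110xxx → 4-byte sequence.
Byte 1: 0xF1 = 11110001, payload 001 (3 bits).
Byte 2: 0xB8 = 10111000 (10xxxxxx ✓), payload 111000.
Byte 3: 0xA1 = 10100001 (10xxxxxx ✓), payload 100001.
Byte 4: 0xAC = 10101100 (10xxxxxx ✓), payload 101100.
Concatenate: 001111000100001101100 = 0x7886C (21 bits → U+7886C).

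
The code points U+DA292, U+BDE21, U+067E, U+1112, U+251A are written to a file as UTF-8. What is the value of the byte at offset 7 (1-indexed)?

0xB8

1-indexed offset 7 is 0-indexed offset 6.
U+DA292 → 4-byte form F3 9A 8A 92 at offsets 0–3.
U+BDE21 → 4-byte form F2 BD B8 A1 at offsets 4–7.
Offset 6 falls in char 2's range; it's byte 3 of F2 BD B8 A1 = 0xB8.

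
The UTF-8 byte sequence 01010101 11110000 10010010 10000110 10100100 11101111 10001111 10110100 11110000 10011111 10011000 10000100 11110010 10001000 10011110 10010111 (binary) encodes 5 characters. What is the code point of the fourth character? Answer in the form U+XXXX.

U+1F604

Offset 0: leading byte 0x55 = 01010101 → 1-byte char #1 = 55.
Offset 1: leading byte 0xF0 = 11110000 → 4-byte char #2 = F0 92 86 A4.
Offset 5: leading byte 0xEF = 11101111 → 3-byte char #3 = EF 8F B4.
Offset 8: leading byte 0xF0 = 11110000 → 4-byte char #4 = F0 9F 98 84.
Leading byte 0xF0 = 11110000 matches 11110xxx → 4-byte sequence.
Byte 1: 0xF0 = 11110000, payload 000 (3 bits).
Byte 2: 0x9F = 10011111 (10xxxxxx ✓), payload 011111.
Byte 3: 0x98 = 10011000 (10xxxxxx ✓), payload 011000.
Byte 4: 0x84 = 10000100 (10xxxxxx ✓), payload 000100.
Concatenate: 000011111011000000100 = 0x1F604 (21 bits → U+1F604).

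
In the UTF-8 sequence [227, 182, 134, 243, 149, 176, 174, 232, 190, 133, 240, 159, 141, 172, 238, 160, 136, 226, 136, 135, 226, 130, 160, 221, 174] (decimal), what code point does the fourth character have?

U+1F36C

Offset 0: leading byte 0xE3 = 11100011 → 3-byte char #1 = E3 B6 86.
Offset 3: leading byte 0xF3 = 11110011 → 4-byte char #2 = F3 95 B0 AE.
Offset 7: leading byte 0xE8 = 11101000 → 3-byte char #3 = E8 BE 85.
Offset 10: leading byte 0xF0 = 11110000 → 4-byte char #4 = F0 9F 8D AC.
Leading byte 0xF0 = 11110000 matches 11110xxx → 4-byte sequence.
Byte 1: 0xF0 = 11110000, payload 000 (3 bits).
Byte 2: 0x9F = 10011111 (10xxxxxx ✓), payload 011111.
Byte 3: 0x8D = 10001101 (10xxxxxx ✓), payload 001101.
Byte 4: 0xAC = 10101100 (10xxxxxx ✓), payload 101100.
Concatenate: 000011111001101101100 = 0x1F36C (21 bits → U+1F36C).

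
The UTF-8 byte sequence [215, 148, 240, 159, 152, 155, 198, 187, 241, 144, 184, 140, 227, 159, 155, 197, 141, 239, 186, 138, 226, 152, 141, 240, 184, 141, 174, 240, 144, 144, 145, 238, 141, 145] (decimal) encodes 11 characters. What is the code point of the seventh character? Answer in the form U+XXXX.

Offset 0: leading byte 0xD7 = 11010111 → 2-byte char #1 = D7 94.
Offset 2: leading byte 0xF0 = 11110000 → 4-byte char #2 = F0 9F 98 9B.
Offset 6: leading byte 0xC6 = 11000110 → 2-byte char #3 = C6 BB.
Offset 8: leading byte 0xF1 = 11110001 → 4-byte char #4 = F1 90 B8 8C.
Offset 12: leading byte 0xE3 = 11100011 → 3-byte char #5 = E3 9F 9B.
Offset 15: leading byte 0xC5 = 11000101 → 2-byte char #6 = C5 8D.
Offset 17: leading byte 0xEF = 11101111 → 3-byte char #7 = EF BA 8A.
Leading byte 0xEF = 11101111 matches 1110xxxx → 3-byte sequence.
Byte 1: 0xEF = 11101111, payload 1111 (4 bits).
Byte 2: 0xBA = 10111010 (10xxxxxx ✓), payload 111010.
Byte 3: 0x8A = 10001010 (10xxxxxx ✓), payload 001010.
Concatenate: 1111111010001010 = 0xFE8A (16 bits → U+FE8A).

U+FE8A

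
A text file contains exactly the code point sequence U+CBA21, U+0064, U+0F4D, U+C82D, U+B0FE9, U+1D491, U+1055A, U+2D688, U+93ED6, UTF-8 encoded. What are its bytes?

U+CBA21: 4-byte form → F3 8B A8 A1.
U+0064: 1-byte form → 64.
U+0F4D: 3-byte form → E0 BD 8D.
U+C82D: 3-byte form → EC A0 AD.
U+B0FE9: 4-byte form → F2 B0 BF A9.
U+1D491: 4-byte form → F0 9D 92 91.
U+1055A: 4-byte form → F0 90 95 9A.
U+2D688: 4-byte form → F0 AD 9A 88.
U+93ED6: 4-byte form → F2 93 BB 96.
Concatenated (31 bytes): F3 8B A8 A1 64 E0 BD 8D EC A0 AD F2 B0 BF A9 F0 9D 92 91 F0 90 95 9A F0 AD 9A 88 F2 93 BB 96.

F3 8B A8 A1 64 E0 BD 8D EC A0 AD F2 B0 BF A9 F0 9D 92 91 F0 90 95 9A F0 AD 9A 88 F2 93 BB 96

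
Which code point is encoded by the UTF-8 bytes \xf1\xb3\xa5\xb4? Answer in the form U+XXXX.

U+73974

Leading byte 0xF1 = 11110001 matches 11110xxx → 4-byte sequence.
Byte 1: 0xF1 = 11110001, payload 001 (3 bits).
Byte 2: 0xB3 = 10110011 (10xxxxxx ✓), payload 110011.
Byte 3: 0xA5 = 10100101 (10xxxxxx ✓), payload 100101.
Byte 4: 0xB4 = 10110100 (10xxxxxx ✓), payload 110100.
Concatenate: 001110011100101110100 = 0x73974 (21 bits → U+73974).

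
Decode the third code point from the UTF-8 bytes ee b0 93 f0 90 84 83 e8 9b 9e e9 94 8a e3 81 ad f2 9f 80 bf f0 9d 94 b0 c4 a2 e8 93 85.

Offset 0: leading byte 0xEE = 11101110 → 3-byte char #1 = EE B0 93.
Offset 3: leading byte 0xF0 = 11110000 → 4-byte char #2 = F0 90 84 83.
Offset 7: leading byte 0xE8 = 11101000 → 3-byte char #3 = E8 9B 9E.
Leading byte 0xE8 = 11101000 matches 1110xxxx → 3-byte sequence.
Byte 1: 0xE8 = 11101000, payload 1000 (4 bits).
Byte 2: 0x9B = 10011011 (10xxxxxx ✓), payload 011011.
Byte 3: 0x9E = 10011110 (10xxxxxx ✓), payload 011110.
Concatenate: 1000011011011110 = 0x86DE (16 bits → U+86DE).

U+86DE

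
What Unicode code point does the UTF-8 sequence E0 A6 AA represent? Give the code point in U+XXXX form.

Leading byte 0xE0 = 11100000 matches 1110xxxx → 3-byte sequence.
Byte 1: 0xE0 = 11100000, payload 0000 (4 bits).
Byte 2: 0xA6 = 10100110 (10xxxxxx ✓), payload 100110.
Byte 3: 0xAA = 10101010 (10xxxxxx ✓), payload 101010.
Concatenate: 0000100110101010 = 0x9AA (16 bits → U+09AA).

U+09AA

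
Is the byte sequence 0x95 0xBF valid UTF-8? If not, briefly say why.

invalid (continuation byte with no leading byte)

Byte 0x95 = 10010101 has the form 10xxxxxx — a continuation byte — but there is no preceding leading byte.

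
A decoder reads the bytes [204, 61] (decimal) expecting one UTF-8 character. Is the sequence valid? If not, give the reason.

invalid (non-continuation byte where continuation expected)

Leading byte 0xCC = 11001100 → 2-byte form.
Byte 2 is 0x3D = 00111101, which is not 10xxxxxx — expected a continuation byte.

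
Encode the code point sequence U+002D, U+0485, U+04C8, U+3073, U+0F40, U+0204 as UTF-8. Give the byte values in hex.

U+002D: 1-byte form → 2D.
U+0485: 2-byte form → D2 85.
U+04C8: 2-byte form → D3 88.
U+3073: 3-byte form → E3 81 B3.
U+0F40: 3-byte form → E0 BD 80.
U+0204: 2-byte form → C8 84.
Concatenated (13 bytes): 2D D2 85 D3 88 E3 81 B3 E0 BD 80 C8 84.

2D D2 85 D3 88 E3 81 B3 E0 BD 80 C8 84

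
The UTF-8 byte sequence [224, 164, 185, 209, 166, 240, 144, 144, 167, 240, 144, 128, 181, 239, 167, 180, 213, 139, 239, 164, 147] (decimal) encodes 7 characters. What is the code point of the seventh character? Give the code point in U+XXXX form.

Offset 0: leading byte 0xE0 = 11100000 → 3-byte char #1 = E0 A4 B9.
Offset 3: leading byte 0xD1 = 11010001 → 2-byte char #2 = D1 A6.
Offset 5: leading byte 0xF0 = 11110000 → 4-byte char #3 = F0 90 90 A7.
Offset 9: leading byte 0xF0 = 11110000 → 4-byte char #4 = F0 90 80 B5.
Offset 13: leading byte 0xEF = 11101111 → 3-byte char #5 = EF A7 B4.
Offset 16: leading byte 0xD5 = 11010101 → 2-byte char #6 = D5 8B.
Offset 18: leading byte 0xEF = 11101111 → 3-byte char #7 = EF A4 93.
Leading byte 0xEF = 11101111 matches 1110xxxx → 3-byte sequence.
Byte 1: 0xEF = 11101111, payload 1111 (4 bits).
Byte 2: 0xA4 = 10100100 (10xxxxxx ✓), payload 100100.
Byte 3: 0x93 = 10010011 (10xxxxxx ✓), payload 010011.
Concatenate: 1111100100010011 = 0xF913 (16 bits → U+F913).

U+F913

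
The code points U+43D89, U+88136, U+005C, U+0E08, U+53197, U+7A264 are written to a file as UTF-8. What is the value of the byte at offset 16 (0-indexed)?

U+43D89 → 4-byte form F1 83 B6 89 at offsets 0–3.
U+88136 → 4-byte form F2 88 84 B6 at offsets 4–7.
U+005C → 1-byte form 5C at offsets 8–8.
U+0E08 → 3-byte form E0 B8 88 at offsets 9–11.
U+53197 → 4-byte form F1 93 86 97 at offsets 12–15.
U+7A264 → 4-byte form F1 BA 89 A4 at offsets 16–19.
Offset 16 falls in char 6's range; it's byte 1 of F1 BA 89 A4 = 0xF1.

0xF1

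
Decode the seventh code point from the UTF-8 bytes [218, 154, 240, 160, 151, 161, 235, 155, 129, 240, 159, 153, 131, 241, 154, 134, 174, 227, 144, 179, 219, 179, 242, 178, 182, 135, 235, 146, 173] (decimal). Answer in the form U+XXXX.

Offset 0: leading byte 0xDA = 11011010 → 2-byte char #1 = DA 9A.
Offset 2: leading byte 0xF0 = 11110000 → 4-byte char #2 = F0 A0 97 A1.
Offset 6: leading byte 0xEB = 11101011 → 3-byte char #3 = EB 9B 81.
Offset 9: leading byte 0xF0 = 11110000 → 4-byte char #4 = F0 9F 99 83.
Offset 13: leading byte 0xF1 = 11110001 → 4-byte char #5 = F1 9A 86 AE.
Offset 17: leading byte 0xE3 = 11100011 → 3-byte char #6 = E3 90 B3.
Offset 20: leading byte 0xDB = 11011011 → 2-byte char #7 = DB B3.
Leading byte 0xDB = 11011011 matches 110xxxxx → 2-byte sequence.
Byte 1: 0xDB = 11011011, payload 11011 (5 bits).
Byte 2: 0xB3 = 10110011 (10xxxxxx ✓), payload 110011.
Concatenate: 11011110011 = 0x6F3 (11 bits → U+06F3).

U+06F3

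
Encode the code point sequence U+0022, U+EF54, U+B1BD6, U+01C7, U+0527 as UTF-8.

U+0022: 1-byte form → 22.
U+EF54: 3-byte form → EE BD 94.
U+B1BD6: 4-byte form → F2 B1 AF 96.
U+01C7: 2-byte form → C7 87.
U+0527: 2-byte form → D4 A7.
Concatenated (12 bytes): 22 EE BD 94 F2 B1 AF 96 C7 87 D4 A7.

22 EE BD 94 F2 B1 AF 96 C7 87 D4 A7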